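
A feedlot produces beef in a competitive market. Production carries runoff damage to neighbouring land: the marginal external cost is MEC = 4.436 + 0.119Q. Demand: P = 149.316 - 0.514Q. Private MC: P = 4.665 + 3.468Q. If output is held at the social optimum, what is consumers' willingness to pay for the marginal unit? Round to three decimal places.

P = 131.742

Social marginal cost = private MC + MEC = 9.101 + 3.587Q.
Set SMC = demand: 9.101 + 3.587Q = 149.316 - 0.514Q → Q* = 34.1904.
Consumer price on the demand curve at Q*: 149.316 − 0.514×34.1904 = 131.7421.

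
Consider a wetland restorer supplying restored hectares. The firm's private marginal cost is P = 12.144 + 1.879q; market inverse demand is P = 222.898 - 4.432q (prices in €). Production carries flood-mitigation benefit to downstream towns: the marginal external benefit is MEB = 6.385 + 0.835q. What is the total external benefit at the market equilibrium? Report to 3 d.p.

€678.824

Market equilibrium (private): 12.144 + 1.879q = 222.898 - 4.432q → q_m = 33.3947.
Total external benefit = ∫₀^{q_m} (6.385 + 0.835q) dq = 6.385×33.3947 + ½×0.835×33.3947² = 678.8237.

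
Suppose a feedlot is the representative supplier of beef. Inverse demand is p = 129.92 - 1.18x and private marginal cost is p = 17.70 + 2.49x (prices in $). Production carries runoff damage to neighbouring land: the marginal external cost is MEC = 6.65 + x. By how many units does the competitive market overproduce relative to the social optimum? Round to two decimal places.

7.97 units

Market equilibrium (private): 17.70 + 2.49x = 129.92 - 1.18x → x_m = 30.5777.
Social marginal cost = private MC + MEC = 24.35 + 3.49x.
Set SMC = demand: 24.35 + 3.49x = 129.92 - 1.18x → x* = 22.6060.
Gap = |30.5777 − 22.6060| = 7.9717.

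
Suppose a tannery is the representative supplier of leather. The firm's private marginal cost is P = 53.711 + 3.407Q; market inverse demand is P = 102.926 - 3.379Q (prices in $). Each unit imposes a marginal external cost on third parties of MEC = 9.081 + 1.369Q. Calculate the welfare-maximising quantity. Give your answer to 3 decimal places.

Social marginal cost = private MC + MEC = 62.792 + 4.776Q.
Set SMC = demand: 62.792 + 4.776Q = 102.926 - 3.379Q → Q* = 4.9214.

Q* = 4.921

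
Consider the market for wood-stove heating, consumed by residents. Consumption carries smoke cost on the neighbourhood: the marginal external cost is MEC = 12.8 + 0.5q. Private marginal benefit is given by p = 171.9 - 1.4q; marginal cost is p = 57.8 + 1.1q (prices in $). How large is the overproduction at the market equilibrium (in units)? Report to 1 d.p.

Market equilibrium (private): 57.8 + 1.1q = 171.9 - 1.4q → q_m = 45.6400.
Social marginal benefit = demand − MEC = 159.1 - 1.9q.
Set SMB = MC: 159.1 - 1.9q = 57.8 + 1.1q → q* = 33.7667.
Gap = |45.6400 − 33.7667| = 11.8733.

11.9 units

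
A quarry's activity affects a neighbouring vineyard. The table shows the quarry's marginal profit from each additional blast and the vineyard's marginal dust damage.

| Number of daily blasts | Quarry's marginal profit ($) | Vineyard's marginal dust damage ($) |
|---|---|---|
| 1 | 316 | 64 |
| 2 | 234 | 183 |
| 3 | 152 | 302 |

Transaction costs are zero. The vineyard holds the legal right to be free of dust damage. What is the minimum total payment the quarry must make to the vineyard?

Efficient level: marginal profit ≥ marginal dust damage through level 2, so k* = 2.
With the vineyard holding the right, the quarry must at least compensate total damage at k*: 64 + 183 = 247.

$247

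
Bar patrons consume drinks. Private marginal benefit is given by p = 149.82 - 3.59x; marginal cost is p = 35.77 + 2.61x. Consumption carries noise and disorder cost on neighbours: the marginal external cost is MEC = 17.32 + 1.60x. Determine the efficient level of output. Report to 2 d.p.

x* = 12.40

Social marginal benefit = demand − MEC = 132.50 - 5.19x.
Set SMB = MC: 132.50 - 5.19x = 35.77 + 2.61x → x* = 12.4013.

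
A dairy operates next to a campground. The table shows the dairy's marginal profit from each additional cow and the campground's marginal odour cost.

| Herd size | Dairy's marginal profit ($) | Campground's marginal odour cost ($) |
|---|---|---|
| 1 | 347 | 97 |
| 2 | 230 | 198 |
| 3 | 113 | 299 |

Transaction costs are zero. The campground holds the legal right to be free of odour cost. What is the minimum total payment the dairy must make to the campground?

Efficient level: marginal profit ≥ marginal odour cost through level 2, so k* = 2.
With the campground holding the right, the dairy must at least compensate total damage at k*: 97 + 198 = 295.

$295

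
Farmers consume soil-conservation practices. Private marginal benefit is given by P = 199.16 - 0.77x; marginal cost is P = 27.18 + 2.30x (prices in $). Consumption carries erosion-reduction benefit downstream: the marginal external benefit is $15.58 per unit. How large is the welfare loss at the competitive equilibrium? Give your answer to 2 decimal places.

Market equilibrium (private): 27.18 + 2.30x = 199.16 - 0.77x → x_m = 56.0195.
Social marginal benefit = demand + MEB = 214.74 - 0.77x.
Set SMB = MC: 214.74 - 0.77x = 27.18 + 2.30x → x* = 61.0945.
Height of the DWL triangle at x_m is SMB(x_m) − MC(x_m) = MEB(x_m) = 15.5800.
DWL = ½ × 5.0750 × 15.5800 = 39.5343.

DWL = $39.53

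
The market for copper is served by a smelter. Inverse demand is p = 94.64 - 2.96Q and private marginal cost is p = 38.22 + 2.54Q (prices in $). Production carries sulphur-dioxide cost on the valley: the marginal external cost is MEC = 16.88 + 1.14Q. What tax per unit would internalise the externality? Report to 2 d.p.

Social marginal cost = private MC + MEC = 55.10 + 3.68Q.
Set SMC = demand: 55.10 + 3.68Q = 94.64 - 2.96Q → Q* = 5.9548.
The Pigouvian tax equals MEC at Q*: 16.88 + 1.14×5.9548 = 23.6685.

tax = $23.67 per unit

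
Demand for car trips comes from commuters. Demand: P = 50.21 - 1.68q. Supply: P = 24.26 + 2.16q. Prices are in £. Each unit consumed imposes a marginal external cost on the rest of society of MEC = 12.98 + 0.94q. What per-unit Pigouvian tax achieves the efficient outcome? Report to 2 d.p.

tax = £15.53 per unit

Social marginal benefit = demand − MEC = 37.23 - 2.62q.
Set SMB = MC: 37.23 - 2.62q = 24.26 + 2.16q → q* = 2.7134.
The Pigouvian tax equals MEC at q*: 12.98 + 0.94×2.7134 = 15.5306.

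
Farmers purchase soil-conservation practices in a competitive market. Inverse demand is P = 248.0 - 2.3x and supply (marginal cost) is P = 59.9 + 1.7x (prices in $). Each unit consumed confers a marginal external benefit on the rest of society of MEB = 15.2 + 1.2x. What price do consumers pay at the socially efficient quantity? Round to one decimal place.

P = $81.0

Social marginal benefit = demand + MEB = 263.2 - 1.1x.
Set SMB = MC: 263.2 - 1.1x = 59.9 + 1.7x → x* = 72.6071.
Consumer price on the demand curve at x*: 248.0 − 2.3×72.6071 = 81.0037.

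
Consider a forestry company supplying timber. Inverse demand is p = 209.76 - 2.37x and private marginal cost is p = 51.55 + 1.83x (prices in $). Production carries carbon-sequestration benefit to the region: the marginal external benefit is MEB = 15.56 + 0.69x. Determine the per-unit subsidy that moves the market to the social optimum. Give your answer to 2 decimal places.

Social marginal cost = private MC − MEB = 35.99 + 1.14x.
Set SMC = demand: 35.99 + 1.14x = 209.76 - 2.37x → x* = 49.5071.
The Pigouvian subsidy equals MEB at x*: 15.56 + 0.69×49.5071 = 49.7199.

subsidy = $49.72 per unit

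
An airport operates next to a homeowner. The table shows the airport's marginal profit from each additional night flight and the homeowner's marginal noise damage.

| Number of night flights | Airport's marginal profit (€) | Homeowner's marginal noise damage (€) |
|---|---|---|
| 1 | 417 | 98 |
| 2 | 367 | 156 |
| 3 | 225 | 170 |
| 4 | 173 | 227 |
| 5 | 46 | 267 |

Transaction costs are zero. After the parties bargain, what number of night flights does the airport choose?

3

Bargaining reaches the level where marginal profit last exceeds marginal noise damage.
That holds through level 3 (225 ≥ 170) but not at 4 (173 < 227).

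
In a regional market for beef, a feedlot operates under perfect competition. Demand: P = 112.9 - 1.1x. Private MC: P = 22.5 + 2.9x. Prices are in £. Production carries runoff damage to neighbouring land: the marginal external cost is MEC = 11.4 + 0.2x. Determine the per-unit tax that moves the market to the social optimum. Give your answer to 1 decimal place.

tax = £15.2 per unit

Social marginal cost = private MC + MEC = 33.9 + 3.1x.
Set SMC = demand: 33.9 + 3.1x = 112.9 - 1.1x → x* = 18.8095.
The Pigouvian tax equals MEC at x*: 11.4 + 0.2×18.8095 = 15.1619.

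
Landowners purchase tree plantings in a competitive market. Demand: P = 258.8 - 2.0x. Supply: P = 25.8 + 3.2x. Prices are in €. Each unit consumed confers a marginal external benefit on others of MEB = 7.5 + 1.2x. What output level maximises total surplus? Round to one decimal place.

Social marginal benefit = demand + MEB = 266.3 - 0.8x.
Set SMB = MC: 266.3 - 0.8x = 25.8 + 3.2x → x* = 60.1250.

x* = 60.1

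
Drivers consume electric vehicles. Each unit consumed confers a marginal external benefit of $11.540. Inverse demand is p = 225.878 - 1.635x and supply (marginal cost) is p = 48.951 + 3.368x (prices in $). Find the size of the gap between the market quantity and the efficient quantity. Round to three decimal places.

2.307 units

Market equilibrium (private): 48.951 + 3.368x = 225.878 - 1.635x → x_m = 35.3642.
Social marginal benefit = demand + MEB = 237.418 - 1.635x.
Set SMB = MC: 237.418 - 1.635x = 48.951 + 3.368x → x* = 37.6708.
Gap = |35.3642 − 37.6708| = 2.3066.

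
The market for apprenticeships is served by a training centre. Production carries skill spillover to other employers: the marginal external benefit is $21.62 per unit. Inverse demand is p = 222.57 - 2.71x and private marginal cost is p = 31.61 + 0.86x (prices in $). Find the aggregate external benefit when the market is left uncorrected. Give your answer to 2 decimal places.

$1156.46

Market equilibrium (private): 31.61 + 0.86x = 222.57 - 2.71x → x_m = 53.4902.
Total external benefit = MEB × x_m = 21.62 × 53.4902 = 1156.4581.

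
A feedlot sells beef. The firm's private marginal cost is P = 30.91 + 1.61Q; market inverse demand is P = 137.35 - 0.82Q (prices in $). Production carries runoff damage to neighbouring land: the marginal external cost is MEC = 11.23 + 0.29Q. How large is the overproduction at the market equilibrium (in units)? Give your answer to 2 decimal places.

8.80 units

Market equilibrium (private): 30.91 + 1.61Q = 137.35 - 0.82Q → Q_m = 43.8025.
Social marginal cost = private MC + MEC = 42.14 + 1.90Q.
Set SMC = demand: 42.14 + 1.90Q = 137.35 - 0.82Q → Q* = 35.0037.
Gap = |43.8025 − 35.0037| = 8.7988.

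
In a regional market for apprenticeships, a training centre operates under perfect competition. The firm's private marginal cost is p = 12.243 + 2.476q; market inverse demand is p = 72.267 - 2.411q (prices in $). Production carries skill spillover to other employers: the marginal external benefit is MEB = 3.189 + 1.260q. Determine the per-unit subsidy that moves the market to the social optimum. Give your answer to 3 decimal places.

Social marginal cost = private MC − MEB = 9.054 + 1.216q.
Set SMC = demand: 9.054 + 1.216q = 72.267 - 2.411q → q* = 17.4285.
The Pigouvian subsidy equals MEB at q*: 3.189 + 1.260×17.4285 = 25.1489.

subsidy = $25.149 per unit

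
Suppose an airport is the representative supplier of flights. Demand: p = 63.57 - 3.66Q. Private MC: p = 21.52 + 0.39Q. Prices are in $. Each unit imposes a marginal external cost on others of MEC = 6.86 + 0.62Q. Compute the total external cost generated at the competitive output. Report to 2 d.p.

Market equilibrium (private): 21.52 + 0.39Q = 63.57 - 3.66Q → Q_m = 10.3827.
Total external cost = ∫₀^{Q_m} (6.86 + 0.62Q) dQ = 6.86×10.3827 + ½×0.62×10.3827² = 104.6435.

$104.64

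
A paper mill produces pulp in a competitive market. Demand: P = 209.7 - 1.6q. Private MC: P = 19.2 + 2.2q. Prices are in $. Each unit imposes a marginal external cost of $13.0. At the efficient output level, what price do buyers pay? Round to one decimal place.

P = $135.0

Social marginal cost = private MC + MEC = 32.2 + 2.2q.
Set SMC = demand: 32.2 + 2.2q = 209.7 - 1.6q → q* = 46.7105.
Consumer price on the demand curve at q*: 209.7 − 1.6×46.7105 = 134.9632.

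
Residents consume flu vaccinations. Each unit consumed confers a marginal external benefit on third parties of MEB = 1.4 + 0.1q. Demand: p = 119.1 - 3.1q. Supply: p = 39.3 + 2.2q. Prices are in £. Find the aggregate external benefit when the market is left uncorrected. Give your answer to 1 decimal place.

Market equilibrium (private): 39.3 + 2.2q = 119.1 - 3.1q → q_m = 15.0566.
Total external benefit = ∫₀^{q_m} (1.4 + 0.1q) dq = 1.4×15.0566 + ½×0.1×15.0566² = 32.4143.

£32.4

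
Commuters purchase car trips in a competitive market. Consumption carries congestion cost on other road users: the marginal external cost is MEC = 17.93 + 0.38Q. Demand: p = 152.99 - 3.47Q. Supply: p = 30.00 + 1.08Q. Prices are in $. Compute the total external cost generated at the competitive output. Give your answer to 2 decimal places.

$623.49

Market equilibrium (private): 30.00 + 1.08Q = 152.99 - 3.47Q → Q_m = 27.0308.
Total external cost = ∫₀^{Q_m} (17.93 + 0.38Q) dQ = 17.93×27.0308 + ½×0.38×27.0308² = 623.4884.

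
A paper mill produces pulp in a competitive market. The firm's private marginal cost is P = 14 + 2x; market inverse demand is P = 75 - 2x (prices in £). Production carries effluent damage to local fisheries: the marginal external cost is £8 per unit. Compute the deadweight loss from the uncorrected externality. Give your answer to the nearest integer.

DWL = £8

Market equilibrium (private): 14 + 2x = 75 - 2x → x_m = 15.2500.
Social marginal cost = private MC + MEC = 22 + 2x.
Set SMC = demand: 22 + 2x = 75 - 2x → x* = 13.2500.
Height of the DWL triangle at x_m is SMC(x_m) − demand(x_m) = MEC(x_m) = 8.0000.
DWL = ½ × 2.0000 × 8.0000 = 8.0000.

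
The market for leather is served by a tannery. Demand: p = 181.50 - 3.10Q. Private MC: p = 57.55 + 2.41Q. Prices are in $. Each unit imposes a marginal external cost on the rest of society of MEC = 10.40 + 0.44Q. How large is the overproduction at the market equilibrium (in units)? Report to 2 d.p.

3.41 units

Market equilibrium (private): 57.55 + 2.41Q = 181.50 - 3.10Q → Q_m = 22.4955.
Social marginal cost = private MC + MEC = 67.95 + 2.85Q.
Set SMC = demand: 67.95 + 2.85Q = 181.50 - 3.10Q → Q* = 19.0840.
Gap = |22.4955 − 19.0840| = 3.4115.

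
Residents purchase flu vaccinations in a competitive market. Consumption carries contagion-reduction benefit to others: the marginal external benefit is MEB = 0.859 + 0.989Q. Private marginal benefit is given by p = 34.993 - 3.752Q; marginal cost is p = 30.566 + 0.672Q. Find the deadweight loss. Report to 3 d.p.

Market equilibrium (private): 30.566 + 0.672Q = 34.993 - 3.752Q → Q_m = 1.0007.
Social marginal benefit = demand + MEB = 35.852 - 2.763Q.
Set SMB = MC: 35.852 - 2.763Q = 30.566 + 0.672Q → Q* = 1.5389.
Height of the DWL triangle at Q_m is SMB(Q_m) − MC(Q_m) = MEB(Q_m) = 1.8487.
DWL = ½ × 0.5382 × 1.8487 = 0.4975.

DWL = 0.497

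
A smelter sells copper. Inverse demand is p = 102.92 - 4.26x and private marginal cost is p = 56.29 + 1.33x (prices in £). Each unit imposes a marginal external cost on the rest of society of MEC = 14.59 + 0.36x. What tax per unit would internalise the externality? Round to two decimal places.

Social marginal cost = private MC + MEC = 70.88 + 1.69x.
Set SMC = demand: 70.88 + 1.69x = 102.92 - 4.26x → x* = 5.3849.
The Pigouvian tax equals MEC at x*: 14.59 + 0.36×5.3849 = 16.5286.

tax = £16.53 per unit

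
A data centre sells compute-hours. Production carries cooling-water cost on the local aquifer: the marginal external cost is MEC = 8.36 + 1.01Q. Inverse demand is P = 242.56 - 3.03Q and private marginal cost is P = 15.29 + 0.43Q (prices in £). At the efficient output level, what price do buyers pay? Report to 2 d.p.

P = £94.17

Social marginal cost = private MC + MEC = 23.65 + 1.44Q.
Set SMC = demand: 23.65 + 1.44Q = 242.56 - 3.03Q → Q* = 48.9732.
Consumer price on the demand curve at Q*: 242.56 − 3.03×48.9732 = 94.1712.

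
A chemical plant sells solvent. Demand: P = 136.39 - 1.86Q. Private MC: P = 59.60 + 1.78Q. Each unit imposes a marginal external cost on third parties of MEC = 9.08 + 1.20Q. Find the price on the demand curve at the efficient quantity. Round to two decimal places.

P = 110.37

Social marginal cost = private MC + MEC = 68.68 + 2.98Q.
Set SMC = demand: 68.68 + 2.98Q = 136.39 - 1.86Q → Q* = 13.9897.
Consumer price on the demand curve at Q*: 136.39 − 1.86×13.9897 = 110.3692.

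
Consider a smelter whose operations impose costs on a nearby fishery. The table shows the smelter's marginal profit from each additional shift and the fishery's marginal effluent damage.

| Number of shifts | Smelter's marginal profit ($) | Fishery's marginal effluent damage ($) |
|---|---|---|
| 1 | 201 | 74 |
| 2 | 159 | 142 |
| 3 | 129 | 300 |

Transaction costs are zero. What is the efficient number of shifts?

Bargaining reaches the level where marginal profit last exceeds marginal effluent damage.
That holds through level 2 (159 ≥ 142) but not at 3 (129 < 300).

2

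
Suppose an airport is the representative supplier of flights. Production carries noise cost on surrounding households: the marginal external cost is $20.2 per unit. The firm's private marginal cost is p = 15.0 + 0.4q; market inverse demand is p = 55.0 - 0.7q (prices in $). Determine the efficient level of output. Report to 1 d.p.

Social marginal cost = private MC + MEC = 35.2 + 0.4q.
Set SMC = demand: 35.2 + 0.4q = 55.0 - 0.7q → q* = 18.0000.

q* = 18.0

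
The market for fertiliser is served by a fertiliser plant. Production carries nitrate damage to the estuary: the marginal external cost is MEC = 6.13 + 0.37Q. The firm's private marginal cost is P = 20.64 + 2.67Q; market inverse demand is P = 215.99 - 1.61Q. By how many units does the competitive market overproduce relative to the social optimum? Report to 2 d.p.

Market equilibrium (private): 20.64 + 2.67Q = 215.99 - 1.61Q → Q_m = 45.6425.
Social marginal cost = private MC + MEC = 26.77 + 3.04Q.
Set SMC = demand: 26.77 + 3.04Q = 215.99 - 1.61Q → Q* = 40.6925.
Gap = |45.6425 − 40.6925| = 4.9500.

4.95 units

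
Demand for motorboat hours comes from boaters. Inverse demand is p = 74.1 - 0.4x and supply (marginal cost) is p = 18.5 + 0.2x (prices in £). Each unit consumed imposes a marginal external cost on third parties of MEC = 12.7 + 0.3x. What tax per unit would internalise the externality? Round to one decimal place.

Social marginal benefit = demand − MEC = 61.4 - 0.7x.
Set SMB = MC: 61.4 - 0.7x = 18.5 + 0.2x → x* = 47.6667.
The Pigouvian tax equals MEC at x*: 12.7 + 0.3×47.6667 = 27.0000.

tax = £27.0 per unit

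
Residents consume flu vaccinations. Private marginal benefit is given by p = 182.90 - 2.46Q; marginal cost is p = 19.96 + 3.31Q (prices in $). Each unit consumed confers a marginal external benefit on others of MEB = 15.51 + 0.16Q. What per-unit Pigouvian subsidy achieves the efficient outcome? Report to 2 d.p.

subsidy = $20.60 per unit

Social marginal benefit = demand + MEB = 198.41 - 2.30Q.
Set SMB = MC: 198.41 - 2.30Q = 19.96 + 3.31Q → Q* = 31.8093.
The Pigouvian subsidy equals MEB at Q*: 15.51 + 0.16×31.8093 = 20.5995.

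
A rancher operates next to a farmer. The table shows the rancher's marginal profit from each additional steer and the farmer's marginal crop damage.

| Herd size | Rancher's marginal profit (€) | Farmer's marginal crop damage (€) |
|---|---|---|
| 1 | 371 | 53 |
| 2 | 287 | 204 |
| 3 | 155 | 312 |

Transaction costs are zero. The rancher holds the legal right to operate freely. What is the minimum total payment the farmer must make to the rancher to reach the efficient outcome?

€155

Left alone the rancher would choose level 3 (marginal profit stays positive).
Efficient level: k* = 2 (marginal profit ≥ marginal crop damage through 2).
The farmer must at least cover the rancher's forgone profit from cutting 3→2: 155 = 155.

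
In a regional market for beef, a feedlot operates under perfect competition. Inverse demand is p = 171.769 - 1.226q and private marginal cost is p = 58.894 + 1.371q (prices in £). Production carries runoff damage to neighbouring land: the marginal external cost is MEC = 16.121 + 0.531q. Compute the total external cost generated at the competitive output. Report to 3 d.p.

£1202.229

Market equilibrium (private): 58.894 + 1.371q = 171.769 - 1.226q → q_m = 43.4636.
Total external cost = ∫₀^{q_m} (16.121 + 0.531q) dq = 16.121×43.4636 + ½×0.531×43.4636² = 1202.2286.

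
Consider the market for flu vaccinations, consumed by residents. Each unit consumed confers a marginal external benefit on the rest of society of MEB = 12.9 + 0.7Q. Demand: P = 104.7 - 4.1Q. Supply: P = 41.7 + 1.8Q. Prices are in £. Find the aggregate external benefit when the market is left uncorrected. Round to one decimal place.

Market equilibrium (private): 41.7 + 1.8Q = 104.7 - 4.1Q → Q_m = 10.6780.
Total external benefit = ∫₀^{Q_m} (12.9 + 0.7Q) dQ = 12.9×10.6780 + ½×0.7×10.6780² = 177.6531.

£177.7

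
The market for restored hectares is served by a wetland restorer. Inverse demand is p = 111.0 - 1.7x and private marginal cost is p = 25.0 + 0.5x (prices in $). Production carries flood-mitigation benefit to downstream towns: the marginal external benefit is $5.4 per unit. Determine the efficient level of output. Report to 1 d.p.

x* = 41.5

Social marginal cost = private MC − MEB = 19.6 + 0.5x.
Set SMC = demand: 19.6 + 0.5x = 111.0 - 1.7x → x* = 41.5455.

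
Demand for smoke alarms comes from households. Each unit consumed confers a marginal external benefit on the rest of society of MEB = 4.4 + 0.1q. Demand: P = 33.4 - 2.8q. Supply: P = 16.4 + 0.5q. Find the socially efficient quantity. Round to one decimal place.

q* = 6.7

Social marginal benefit = demand + MEB = 37.8 - 2.7q.
Set SMB = MC: 37.8 - 2.7q = 16.4 + 0.5q → q* = 6.6875.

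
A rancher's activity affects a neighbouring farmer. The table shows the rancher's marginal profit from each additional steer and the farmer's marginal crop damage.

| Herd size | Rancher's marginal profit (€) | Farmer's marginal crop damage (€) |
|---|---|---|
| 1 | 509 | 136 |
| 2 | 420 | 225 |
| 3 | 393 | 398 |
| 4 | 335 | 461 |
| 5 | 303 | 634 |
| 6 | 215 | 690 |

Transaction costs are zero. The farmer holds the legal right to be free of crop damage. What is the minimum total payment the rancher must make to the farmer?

Efficient level: marginal profit ≥ marginal crop damage through level 2, so k* = 2.
With the farmer holding the right, the rancher must at least compensate total damage at k*: 136 + 225 = 361.

€361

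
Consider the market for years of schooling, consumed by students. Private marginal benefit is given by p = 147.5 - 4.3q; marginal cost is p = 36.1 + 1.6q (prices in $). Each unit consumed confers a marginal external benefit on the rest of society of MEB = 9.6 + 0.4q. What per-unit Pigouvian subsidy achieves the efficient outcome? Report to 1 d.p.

subsidy = $18.4 per unit

Social marginal benefit = demand + MEB = 157.1 - 3.9q.
Set SMB = MC: 157.1 - 3.9q = 36.1 + 1.6q → q* = 22.0000.
The Pigouvian subsidy equals MEB at q*: 9.6 + 0.4×22.0000 = 18.4000.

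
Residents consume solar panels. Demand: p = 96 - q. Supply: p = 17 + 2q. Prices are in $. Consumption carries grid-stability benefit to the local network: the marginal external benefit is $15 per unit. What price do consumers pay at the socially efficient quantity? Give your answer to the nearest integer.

Social marginal benefit = demand + MEB = 111 - q.
Set SMB = MC: 111 - q = 17 + 2q → q* = 31.3333.
Consumer price on the demand curve at q*: 96 − 1×31.3333 = 64.6667.

P = $65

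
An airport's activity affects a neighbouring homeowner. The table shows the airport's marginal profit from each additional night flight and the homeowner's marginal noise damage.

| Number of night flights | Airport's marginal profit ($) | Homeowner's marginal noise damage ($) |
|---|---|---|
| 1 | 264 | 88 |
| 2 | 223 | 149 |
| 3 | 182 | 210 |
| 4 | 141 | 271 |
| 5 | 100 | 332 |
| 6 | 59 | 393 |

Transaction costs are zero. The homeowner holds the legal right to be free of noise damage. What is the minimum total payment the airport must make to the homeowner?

$237

Efficient level: marginal profit ≥ marginal noise damage through level 2, so k* = 2.
With the homeowner holding the right, the airport must at least compensate total damage at k*: 88 + 149 = 237.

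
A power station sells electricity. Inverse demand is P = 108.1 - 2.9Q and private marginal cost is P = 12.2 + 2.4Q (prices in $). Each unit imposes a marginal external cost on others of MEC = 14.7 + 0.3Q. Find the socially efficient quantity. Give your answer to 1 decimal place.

Q* = 14.5

Social marginal cost = private MC + MEC = 26.9 + 2.7Q.
Set SMC = demand: 26.9 + 2.7Q = 108.1 - 2.9Q → Q* = 14.5000.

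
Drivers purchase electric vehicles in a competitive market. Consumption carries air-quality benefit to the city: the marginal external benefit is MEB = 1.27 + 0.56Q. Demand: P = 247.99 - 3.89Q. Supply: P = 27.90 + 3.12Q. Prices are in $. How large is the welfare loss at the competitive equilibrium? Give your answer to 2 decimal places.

Market equilibrium (private): 27.90 + 3.12Q = 247.99 - 3.89Q → Q_m = 31.3966.
Social marginal benefit = demand + MEB = 249.26 - 3.33Q.
Set SMB = MC: 249.26 - 3.33Q = 27.90 + 3.12Q → Q* = 34.3194.
The welfare-loss triangle has base |Q_m − Q*| and height MEB(Q_m) (the vertical gap between SMB and MC is zero at Q* and MEB at Q_m).
DWL = ½ × 2.9228 × 18.8521 = 27.5505.

DWL = $27.55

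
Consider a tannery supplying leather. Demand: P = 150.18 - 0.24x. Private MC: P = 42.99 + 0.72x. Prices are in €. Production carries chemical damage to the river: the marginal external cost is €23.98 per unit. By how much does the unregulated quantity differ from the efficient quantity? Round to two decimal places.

Market equilibrium (private): 42.99 + 0.72x = 150.18 - 0.24x → x_m = 111.6563.
Social marginal cost = private MC + MEC = 66.97 + 0.72x.
Set SMC = demand: 66.97 + 0.72x = 150.18 - 0.24x → x* = 86.6771.
Gap = |111.6563 − 86.6771| = 24.9792.

24.98 units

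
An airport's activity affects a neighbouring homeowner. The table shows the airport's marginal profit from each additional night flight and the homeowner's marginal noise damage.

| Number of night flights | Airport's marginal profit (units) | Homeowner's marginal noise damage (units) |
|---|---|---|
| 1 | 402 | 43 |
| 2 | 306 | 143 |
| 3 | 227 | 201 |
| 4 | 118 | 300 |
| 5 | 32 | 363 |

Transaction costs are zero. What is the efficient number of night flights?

3

Bargaining reaches the level where marginal profit last exceeds marginal noise damage.
That holds through level 3 (227 ≥ 201) but not at 4 (118 < 300).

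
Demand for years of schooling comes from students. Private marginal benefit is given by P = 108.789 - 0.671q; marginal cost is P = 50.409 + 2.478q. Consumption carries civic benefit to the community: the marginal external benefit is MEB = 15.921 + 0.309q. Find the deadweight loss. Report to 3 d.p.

Market equilibrium (private): 50.409 + 2.478q = 108.789 - 0.671q → q_m = 18.5392.
Social marginal benefit = demand + MEB = 124.710 - 0.362q.
Set SMB = MC: 124.710 - 0.362q = 50.409 + 2.478q → q* = 26.1623.
The loss is the area between SMB and MC from q* to q_m; with linear curves that's a triangle of height MEB(q_m).
DWL = ½ × 7.6231 × 21.6496 = 82.5185.

DWL = 82.519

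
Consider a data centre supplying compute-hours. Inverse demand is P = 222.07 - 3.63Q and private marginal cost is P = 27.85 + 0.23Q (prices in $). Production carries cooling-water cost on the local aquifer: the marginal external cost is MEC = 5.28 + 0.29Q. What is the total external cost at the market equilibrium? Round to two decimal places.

Market equilibrium (private): 27.85 + 0.23Q = 222.07 - 3.63Q → Q_m = 50.3161.
Total external cost = ∫₀^{Q_m} (5.28 + 0.29Q) dQ = 5.28×50.3161 + ½×0.29×50.3161² = 632.7669.

$632.77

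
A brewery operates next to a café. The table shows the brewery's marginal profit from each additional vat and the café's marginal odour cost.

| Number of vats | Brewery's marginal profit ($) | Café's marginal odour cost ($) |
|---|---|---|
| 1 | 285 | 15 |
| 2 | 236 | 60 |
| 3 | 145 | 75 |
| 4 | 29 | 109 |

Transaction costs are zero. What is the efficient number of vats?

Bargaining reaches the level where marginal profit last exceeds marginal odour cost.
That holds through level 3 (145 ≥ 75) but not at 4 (29 < 109).

3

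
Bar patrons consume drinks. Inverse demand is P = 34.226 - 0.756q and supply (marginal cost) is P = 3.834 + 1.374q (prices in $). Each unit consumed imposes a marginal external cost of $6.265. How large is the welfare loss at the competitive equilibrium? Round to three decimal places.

DWL = $9.214

Market equilibrium (private): 3.834 + 1.374q = 34.226 - 0.756q → q_m = 14.2685.
Social marginal benefit = demand − MEC = 27.961 - 0.756q.
Set SMB = MC: 27.961 - 0.756q = 3.834 + 1.374q → q* = 11.3272.
The loss is the area between SMB and MC from q* to q_m; with linear curves that's a triangle of height MEC(q_m).
DWL = ½ × 2.9413 × 6.2650 = 9.2136.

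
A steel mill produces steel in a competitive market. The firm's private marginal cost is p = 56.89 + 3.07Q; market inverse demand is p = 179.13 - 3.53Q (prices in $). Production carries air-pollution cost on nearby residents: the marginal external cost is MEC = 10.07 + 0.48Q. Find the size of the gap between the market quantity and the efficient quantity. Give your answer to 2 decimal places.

Market equilibrium (private): 56.89 + 3.07Q = 179.13 - 3.53Q → Q_m = 18.5212.
Social marginal cost = private MC + MEC = 66.96 + 3.55Q.
Set SMC = demand: 66.96 + 3.55Q = 179.13 - 3.53Q → Q* = 15.8432.
Gap = |18.5212 − 15.8432| = 2.6780.

2.68 units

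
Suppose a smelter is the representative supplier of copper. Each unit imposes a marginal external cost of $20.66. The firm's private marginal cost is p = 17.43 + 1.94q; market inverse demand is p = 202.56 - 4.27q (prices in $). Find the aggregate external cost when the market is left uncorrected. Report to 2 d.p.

Market equilibrium (private): 17.43 + 1.94q = 202.56 - 4.27q → q_m = 29.8116.
Total external cost = MEC × q_m = 20.66 × 29.8116 = 615.9077.

$615.91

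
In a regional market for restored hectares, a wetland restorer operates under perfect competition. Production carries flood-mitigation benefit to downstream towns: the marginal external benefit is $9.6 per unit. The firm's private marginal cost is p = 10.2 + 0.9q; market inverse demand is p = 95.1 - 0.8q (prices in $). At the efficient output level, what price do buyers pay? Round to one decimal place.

Social marginal cost = private MC − MEB = 0.6 + 0.9q.
Set SMC = demand: 0.6 + 0.9q = 95.1 - 0.8q → q* = 55.5882.
Consumer price on the demand curve at q*: 95.1 − 0.8×55.5882 = 50.6294.

P = $50.6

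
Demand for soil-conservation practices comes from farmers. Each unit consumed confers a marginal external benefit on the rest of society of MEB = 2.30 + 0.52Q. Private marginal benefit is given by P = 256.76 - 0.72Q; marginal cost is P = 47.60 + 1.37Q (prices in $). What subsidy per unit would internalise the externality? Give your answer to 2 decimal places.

subsidy = $72.34 per unit

Social marginal benefit = demand + MEB = 259.06 - 0.20Q.
Set SMB = MC: 259.06 - 0.20Q = 47.60 + 1.37Q → Q* = 134.6879.
The Pigouvian subsidy equals MEB at Q*: 2.30 + 0.52×134.6879 = 72.3377.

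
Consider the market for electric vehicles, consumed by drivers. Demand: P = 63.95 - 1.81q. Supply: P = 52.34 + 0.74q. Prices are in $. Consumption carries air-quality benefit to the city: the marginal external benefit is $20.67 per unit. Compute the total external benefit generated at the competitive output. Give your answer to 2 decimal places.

Market equilibrium (private): 52.34 + 0.74q = 63.95 - 1.81q → q_m = 4.5529.
Total external benefit = MEB × q_m = 20.67 × 4.5529 = 94.1084.

$94.11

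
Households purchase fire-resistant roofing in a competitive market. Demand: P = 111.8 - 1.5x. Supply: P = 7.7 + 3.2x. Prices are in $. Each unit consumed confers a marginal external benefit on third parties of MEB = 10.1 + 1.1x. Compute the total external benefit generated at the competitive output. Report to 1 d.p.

Market equilibrium (private): 7.7 + 3.2x = 111.8 - 1.5x → x_m = 22.1489.
Total external benefit = ∫₀^{x_m} (10.1 + 1.1x) dx = 10.1×22.1489 + ½×1.1×22.1489² = 493.5195.

$493.5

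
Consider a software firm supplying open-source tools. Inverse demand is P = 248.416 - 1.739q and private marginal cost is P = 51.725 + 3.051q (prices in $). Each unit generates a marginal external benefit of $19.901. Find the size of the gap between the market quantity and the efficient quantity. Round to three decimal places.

Market equilibrium (private): 51.725 + 3.051q = 248.416 - 1.739q → q_m = 41.0628.
Social marginal cost = private MC − MEB = 31.824 + 3.051q.
Set SMC = demand: 31.824 + 3.051q = 248.416 - 1.739q → q* = 45.2175.
Gap = |41.0628 − 45.2175| = 4.1547.

4.155 units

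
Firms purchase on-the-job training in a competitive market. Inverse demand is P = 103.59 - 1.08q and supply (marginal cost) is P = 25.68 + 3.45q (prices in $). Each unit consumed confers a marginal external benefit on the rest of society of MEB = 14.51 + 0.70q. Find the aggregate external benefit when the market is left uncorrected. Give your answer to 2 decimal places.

$353.08

Market equilibrium (private): 25.68 + 3.45q = 103.59 - 1.08q → q_m = 17.1987.
Total external benefit = ∫₀^{q_m} (14.51 + 0.70q) dq = 14.51×17.1987 + ½×0.70×17.1987² = 353.0815.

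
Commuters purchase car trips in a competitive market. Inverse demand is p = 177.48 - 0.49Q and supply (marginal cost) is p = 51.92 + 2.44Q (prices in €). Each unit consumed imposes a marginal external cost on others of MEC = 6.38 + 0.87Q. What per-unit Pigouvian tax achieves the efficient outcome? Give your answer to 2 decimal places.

Social marginal benefit = demand − MEC = 171.10 - 1.36Q.
Set SMB = MC: 171.10 - 1.36Q = 51.92 + 2.44Q → Q* = 31.3632.
The Pigouvian tax equals MEC at Q*: 6.38 + 0.87×31.3632 = 33.6660.

tax = €33.67 per unit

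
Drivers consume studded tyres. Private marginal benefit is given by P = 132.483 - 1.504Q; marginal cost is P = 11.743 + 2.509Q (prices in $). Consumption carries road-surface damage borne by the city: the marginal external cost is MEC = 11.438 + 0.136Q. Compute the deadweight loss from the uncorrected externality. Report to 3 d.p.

DWL = $29.064

Market equilibrium (private): 11.743 + 2.509Q = 132.483 - 1.504Q → Q_m = 30.0872.
Social marginal benefit = demand − MEC = 121.045 - 1.640Q.
Set SMB = MC: 121.045 - 1.640Q = 11.743 + 2.509Q → Q* = 26.3442.
The welfare-loss triangle has base |Q_m − Q*| and height MEC(Q_m) (the vertical gap between SMB and MC is zero at Q* and MEC at Q_m).
DWL = ½ × 3.7430 × 15.5299 = 29.0642.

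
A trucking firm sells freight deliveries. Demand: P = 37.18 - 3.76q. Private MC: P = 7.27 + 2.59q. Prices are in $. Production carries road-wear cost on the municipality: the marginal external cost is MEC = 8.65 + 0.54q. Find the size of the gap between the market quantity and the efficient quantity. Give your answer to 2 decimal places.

Market equilibrium (private): 7.27 + 2.59q = 37.18 - 3.76q → q_m = 4.7102.
Social marginal cost = private MC + MEC = 15.92 + 3.13q.
Set SMC = demand: 15.92 + 3.13q = 37.18 - 3.76q → q* = 3.0856.
Gap = |4.7102 − 3.0856| = 1.6246.

1.62 units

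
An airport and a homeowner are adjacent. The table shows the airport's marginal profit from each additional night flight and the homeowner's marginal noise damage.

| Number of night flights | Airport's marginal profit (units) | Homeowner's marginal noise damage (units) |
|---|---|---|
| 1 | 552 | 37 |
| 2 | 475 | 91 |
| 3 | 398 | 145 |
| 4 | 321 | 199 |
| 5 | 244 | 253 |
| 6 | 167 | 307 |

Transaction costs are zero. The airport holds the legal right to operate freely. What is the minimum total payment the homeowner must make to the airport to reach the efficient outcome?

411

Left alone the airport would choose level 6 (marginal profit stays positive).
Efficient level: k* = 4 (marginal profit ≥ marginal noise damage through 4).
The homeowner must at least cover the airport's forgone profit from cutting 6→4: 244 + 167 = 411.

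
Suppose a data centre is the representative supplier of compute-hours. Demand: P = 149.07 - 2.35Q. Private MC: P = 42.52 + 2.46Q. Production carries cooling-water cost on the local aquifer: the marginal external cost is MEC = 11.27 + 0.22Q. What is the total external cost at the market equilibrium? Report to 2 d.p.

303.63

Market equilibrium (private): 42.52 + 2.46Q = 149.07 - 2.35Q → Q_m = 22.1518.
Total external cost = ∫₀^{Q_m} (11.27 + 0.22Q) dQ = 11.27×22.1518 + ½×0.22×22.1518² = 303.6280.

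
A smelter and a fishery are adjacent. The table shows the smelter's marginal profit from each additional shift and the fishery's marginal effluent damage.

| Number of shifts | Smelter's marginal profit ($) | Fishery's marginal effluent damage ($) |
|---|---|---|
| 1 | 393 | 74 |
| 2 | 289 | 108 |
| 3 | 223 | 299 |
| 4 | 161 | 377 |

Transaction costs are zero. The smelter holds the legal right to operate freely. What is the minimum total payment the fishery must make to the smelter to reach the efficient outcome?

$384

Left alone the smelter would choose level 4 (marginal profit stays positive).
Efficient level: k* = 2 (marginal profit ≥ marginal effluent damage through 2).
The fishery must at least cover the smelter's forgone profit from cutting 4→2: 223 + 161 = 384.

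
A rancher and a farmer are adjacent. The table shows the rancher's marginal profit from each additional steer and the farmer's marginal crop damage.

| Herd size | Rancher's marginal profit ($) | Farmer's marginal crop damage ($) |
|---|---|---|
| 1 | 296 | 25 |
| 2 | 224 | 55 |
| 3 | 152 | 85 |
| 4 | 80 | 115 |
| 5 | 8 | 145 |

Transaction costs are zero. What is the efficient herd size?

Bargaining reaches the level where marginal profit last exceeds marginal crop damage.
That holds through level 3 (152 ≥ 85) but not at 4 (80 < 115).

3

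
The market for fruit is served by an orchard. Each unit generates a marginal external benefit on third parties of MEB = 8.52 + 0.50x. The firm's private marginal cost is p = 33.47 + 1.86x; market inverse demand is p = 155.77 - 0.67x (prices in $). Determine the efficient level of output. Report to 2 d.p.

Social marginal cost = private MC − MEB = 24.95 + 1.36x.
Set SMC = demand: 24.95 + 1.36x = 155.77 - 0.67x → x* = 64.4433.

x* = 64.44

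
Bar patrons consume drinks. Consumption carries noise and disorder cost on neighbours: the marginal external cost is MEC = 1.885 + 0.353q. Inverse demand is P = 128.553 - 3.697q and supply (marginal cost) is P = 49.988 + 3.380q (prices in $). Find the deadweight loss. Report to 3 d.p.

Market equilibrium (private): 49.988 + 3.380q = 128.553 - 3.697q → q_m = 11.1015.
Social marginal benefit = demand − MEC = 126.668 - 4.050q.
Set SMB = MC: 126.668 - 4.050q = 49.988 + 3.380q → q* = 10.3203.
Height of the DWL triangle at q_m is MC(q_m) − SMB(q_m) = MEC(q_m) = 5.8038.
DWL = ½ × 0.7812 × 5.8038 = 2.2670.

DWL = $2.267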